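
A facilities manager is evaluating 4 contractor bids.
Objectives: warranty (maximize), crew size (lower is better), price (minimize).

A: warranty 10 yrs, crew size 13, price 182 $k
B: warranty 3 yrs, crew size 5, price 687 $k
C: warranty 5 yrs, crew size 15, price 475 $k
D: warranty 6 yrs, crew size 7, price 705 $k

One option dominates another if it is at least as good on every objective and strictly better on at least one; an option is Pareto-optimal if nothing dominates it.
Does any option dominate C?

A vs C: warranty 10≥5, crew size 13≤15, price 182≤475 — A is at least as good on every objective and strictly better on at least one, so A dominates C.

Yes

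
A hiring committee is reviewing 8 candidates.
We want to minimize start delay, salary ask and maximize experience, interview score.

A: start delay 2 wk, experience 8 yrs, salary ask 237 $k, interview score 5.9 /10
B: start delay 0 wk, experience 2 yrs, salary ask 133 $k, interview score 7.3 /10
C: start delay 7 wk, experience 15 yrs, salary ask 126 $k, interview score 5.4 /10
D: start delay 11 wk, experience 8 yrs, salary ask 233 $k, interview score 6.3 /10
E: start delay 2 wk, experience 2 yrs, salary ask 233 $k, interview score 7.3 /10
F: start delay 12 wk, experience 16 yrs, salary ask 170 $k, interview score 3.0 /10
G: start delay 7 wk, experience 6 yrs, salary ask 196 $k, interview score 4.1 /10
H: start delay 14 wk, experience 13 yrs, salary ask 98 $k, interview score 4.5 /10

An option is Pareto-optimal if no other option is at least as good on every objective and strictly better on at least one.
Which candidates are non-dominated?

A: not dominated.
B: not dominated (best start delay).
C: not dominated.
D: not dominated.
E: dominated by B (start delay 0≤2, experience 2≥2, salary ask 133≤233, interview score 7.3≥7.3).
F: not dominated (best experience).
G: dominated by C (start delay 7≤7, experience 15≥6, salary ask 126≤196, interview score 5.4≥4.1).
H: not dominated (best salary ask).

A, B, C, D, F, H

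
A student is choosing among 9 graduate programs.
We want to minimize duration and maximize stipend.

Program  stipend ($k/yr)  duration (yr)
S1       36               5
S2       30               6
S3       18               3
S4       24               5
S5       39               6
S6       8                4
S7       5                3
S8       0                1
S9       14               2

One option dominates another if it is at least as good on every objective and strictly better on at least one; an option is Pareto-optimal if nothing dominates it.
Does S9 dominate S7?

Yes

S9 vs S7: stipend 14≥5, duration 2≤3 — S9 is at least as good on every objective with at least one strict improvement.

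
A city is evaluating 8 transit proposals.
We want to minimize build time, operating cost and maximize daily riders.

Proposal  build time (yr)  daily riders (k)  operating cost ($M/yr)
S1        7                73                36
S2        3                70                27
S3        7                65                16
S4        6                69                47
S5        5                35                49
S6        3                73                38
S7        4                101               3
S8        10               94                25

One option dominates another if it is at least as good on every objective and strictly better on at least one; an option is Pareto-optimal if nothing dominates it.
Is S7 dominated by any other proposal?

S1: worse on build time (7 vs 4).
S2: worse on daily riders (70 vs 101).
S3: worse on build time (7 vs 4).
S4: worse on build time (6 vs 4).
S5: worse on build time (5 vs 4).
S6: worse on daily riders (73 vs 101).
S8: worse on build time (10 vs 4).
No option is at least as good as S7 on every objective and strictly better on one.

No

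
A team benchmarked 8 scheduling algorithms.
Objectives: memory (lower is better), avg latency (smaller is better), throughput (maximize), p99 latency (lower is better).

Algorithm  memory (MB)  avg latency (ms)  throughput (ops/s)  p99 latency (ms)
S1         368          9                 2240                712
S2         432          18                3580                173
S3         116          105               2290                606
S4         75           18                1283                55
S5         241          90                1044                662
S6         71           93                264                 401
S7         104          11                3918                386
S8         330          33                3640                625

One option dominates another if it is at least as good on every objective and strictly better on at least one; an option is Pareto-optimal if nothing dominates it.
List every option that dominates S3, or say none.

S7

S7: memory 104≤116, avg latency 11≤105, throughput 3918≥2290, p99 latency 386≤606 — dominates S3.
Others (S1, S2, S4, S5, S6, S8) are each worse than S3 on at least one objective.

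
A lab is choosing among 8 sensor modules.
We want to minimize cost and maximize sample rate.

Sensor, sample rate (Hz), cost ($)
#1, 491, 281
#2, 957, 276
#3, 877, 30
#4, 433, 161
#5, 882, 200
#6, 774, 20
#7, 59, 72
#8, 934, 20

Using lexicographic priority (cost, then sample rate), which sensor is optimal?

First minimize cost: best is 20, kept {#6, #8}.
Then maximize sample rate: best is 934, kept {#8}.

#8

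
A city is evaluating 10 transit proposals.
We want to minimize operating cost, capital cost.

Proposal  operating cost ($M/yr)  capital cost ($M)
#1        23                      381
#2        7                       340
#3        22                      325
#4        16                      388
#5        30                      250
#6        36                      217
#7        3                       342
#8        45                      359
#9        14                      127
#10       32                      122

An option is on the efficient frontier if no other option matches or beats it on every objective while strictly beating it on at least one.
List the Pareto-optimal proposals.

#1: dominated by #2 (operating cost 7≤23, capital cost 340≤381).
#2: not dominated.
#3: dominated by #9 (operating cost 14≤22, capital cost 127≤325).
#4: dominated by #2 (operating cost 7≤16, capital cost 340≤388).
#5: dominated by #9 (operating cost 14≤30, capital cost 127≤250).
#6: dominated by #9 (operating cost 14≤36, capital cost 127≤217).
#7: not dominated (best operating cost).
#8: dominated by #2 (operating cost 7≤45, capital cost 340≤359).
#9: not dominated.
#10: not dominated (best capital cost).

#2, #7, #9, #10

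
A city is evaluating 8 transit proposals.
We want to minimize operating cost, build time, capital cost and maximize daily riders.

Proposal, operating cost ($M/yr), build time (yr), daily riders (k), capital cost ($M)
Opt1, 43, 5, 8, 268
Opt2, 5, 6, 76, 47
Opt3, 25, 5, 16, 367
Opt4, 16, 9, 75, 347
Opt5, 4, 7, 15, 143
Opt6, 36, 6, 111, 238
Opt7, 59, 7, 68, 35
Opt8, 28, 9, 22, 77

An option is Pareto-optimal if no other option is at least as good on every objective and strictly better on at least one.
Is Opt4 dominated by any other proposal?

Yes

Opt2 vs Opt4: operating cost 5≤16, build time 6≤9, daily riders 76≥75, capital cost 47≤347 — Opt2 is at least as good on every objective and strictly better on at least one, so Opt2 dominates Opt4.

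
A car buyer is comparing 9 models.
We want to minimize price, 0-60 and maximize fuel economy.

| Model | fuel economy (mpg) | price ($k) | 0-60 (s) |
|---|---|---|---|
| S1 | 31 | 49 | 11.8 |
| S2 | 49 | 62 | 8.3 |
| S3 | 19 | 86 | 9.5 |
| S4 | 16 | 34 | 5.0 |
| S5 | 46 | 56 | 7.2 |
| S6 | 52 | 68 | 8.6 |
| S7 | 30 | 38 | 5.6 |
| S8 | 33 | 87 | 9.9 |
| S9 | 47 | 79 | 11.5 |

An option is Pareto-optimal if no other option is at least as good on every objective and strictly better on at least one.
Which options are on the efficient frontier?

S1: not dominated.
S2: not dominated.
S3: dominated by S2 (fuel economy 49≥19, price 62≤86, 0-60 8.3≤9.5).
S4: not dominated (best price).
S5: not dominated.
S6: not dominated (best fuel economy).
S7: not dominated.
S8: dominated by S2 (fuel economy 49≥33, price 62≤87, 0-60 8.3≤9.9).
S9: dominated by S2 (fuel economy 49≥47, price 62≤79, 0-60 8.3≤11.5).

S1, S2, S4, S5, S6, S7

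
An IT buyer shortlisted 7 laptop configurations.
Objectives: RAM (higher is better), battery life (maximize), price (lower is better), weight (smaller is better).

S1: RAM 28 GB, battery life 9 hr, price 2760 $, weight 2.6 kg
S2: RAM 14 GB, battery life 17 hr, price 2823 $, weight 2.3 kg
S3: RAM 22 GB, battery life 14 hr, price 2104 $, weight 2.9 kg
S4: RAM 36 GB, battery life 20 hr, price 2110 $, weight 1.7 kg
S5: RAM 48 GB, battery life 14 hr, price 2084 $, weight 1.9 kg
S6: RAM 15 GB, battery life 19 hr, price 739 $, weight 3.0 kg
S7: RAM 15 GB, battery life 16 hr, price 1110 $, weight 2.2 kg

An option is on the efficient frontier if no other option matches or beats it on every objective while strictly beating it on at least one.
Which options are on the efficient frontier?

S1: dominated by S4 (RAM 36≥28, battery life 20≥9, price 2110≤2760, weight 1.7≤2.6).
S2: dominated by S4 (RAM 36≥14, battery life 20≥17, price 2110≤2823, weight 1.7≤2.3).
S3: dominated by S5 (RAM 48≥22, battery life 14≥14, price 2084≤2104, weight 1.9≤2.9).
S4: not dominated (best battery life).
S5: not dominated (best RAM).
S6: not dominated (best price).
S7: not dominated.

S4, S5, S6, S7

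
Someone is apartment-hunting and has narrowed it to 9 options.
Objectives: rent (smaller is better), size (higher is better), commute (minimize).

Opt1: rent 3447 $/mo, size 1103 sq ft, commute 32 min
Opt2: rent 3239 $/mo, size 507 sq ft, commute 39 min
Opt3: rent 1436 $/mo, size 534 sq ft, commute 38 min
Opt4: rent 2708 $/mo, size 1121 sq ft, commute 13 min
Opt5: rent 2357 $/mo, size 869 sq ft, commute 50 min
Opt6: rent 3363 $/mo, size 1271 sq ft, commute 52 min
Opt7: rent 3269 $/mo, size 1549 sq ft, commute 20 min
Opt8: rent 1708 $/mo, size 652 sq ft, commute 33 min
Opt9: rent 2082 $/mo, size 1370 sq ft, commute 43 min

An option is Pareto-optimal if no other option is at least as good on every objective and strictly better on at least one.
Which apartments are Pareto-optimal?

Opt3, Opt4, Opt7, Opt8, Opt9

Opt1: dominated by Opt4 (rent 2708≤3447, size 1121≥1103, commute 13≤32).
Opt2: dominated by Opt3 (rent 1436≤3239, size 534≥507, commute 38≤39).
Opt3: not dominated (best rent).
Opt4: not dominated (best commute).
Opt5: dominated by Opt9 (rent 2082≤2357, size 1370≥869, commute 43≤50).
Opt6: dominated by Opt7 (rent 3269≤3363, size 1549≥1271, commute 20≤52).
Opt7: not dominated (best size).
Opt8: not dominated.
Opt9: not dominated.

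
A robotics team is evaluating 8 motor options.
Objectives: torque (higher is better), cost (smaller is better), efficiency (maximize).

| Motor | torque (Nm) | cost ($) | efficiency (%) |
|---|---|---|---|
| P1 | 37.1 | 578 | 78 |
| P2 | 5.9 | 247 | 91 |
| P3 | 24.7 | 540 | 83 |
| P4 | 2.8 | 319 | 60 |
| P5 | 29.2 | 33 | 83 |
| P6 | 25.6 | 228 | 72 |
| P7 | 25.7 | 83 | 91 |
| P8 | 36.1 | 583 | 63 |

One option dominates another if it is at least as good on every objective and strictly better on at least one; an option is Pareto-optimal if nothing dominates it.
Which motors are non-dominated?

P1, P5, P7

P1: not dominated (best torque).
P2: dominated by P7 (torque 25.7≥5.9, cost 83≤247, efficiency 91≥91).
P3: dominated by P5 (torque 29.2≥24.7, cost 33≤540, efficiency 83≥83).
P4: dominated by P2 (torque 5.9≥2.8, cost 247≤319, efficiency 91≥60).
P5: not dominated (best cost).
P6: dominated by P5 (torque 29.2≥25.6, cost 33≤228, efficiency 83≥72).
P7: not dominated.
P8: dominated by P1 (torque 37.1≥36.1, cost 578≤583, efficiency 78≥63).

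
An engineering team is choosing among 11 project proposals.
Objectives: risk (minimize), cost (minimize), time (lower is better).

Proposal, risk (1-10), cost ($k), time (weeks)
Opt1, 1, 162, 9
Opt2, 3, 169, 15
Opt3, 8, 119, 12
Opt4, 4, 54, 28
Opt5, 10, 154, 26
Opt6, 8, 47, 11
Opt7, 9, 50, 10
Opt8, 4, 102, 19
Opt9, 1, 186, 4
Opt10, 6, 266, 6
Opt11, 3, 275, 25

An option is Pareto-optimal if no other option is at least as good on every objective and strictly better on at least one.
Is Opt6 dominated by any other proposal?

Opt1: worse on cost (162 vs 47).
Opt2: worse on cost (169 vs 47).
Opt3: worse on cost (119 vs 47).
Opt4: worse on cost (54 vs 47).
Opt5: worse on risk (10 vs 8).
Opt7: worse on risk (9 vs 8).
Opt8: worse on cost (102 vs 47).
Opt9: worse on cost (186 vs 47).
Opt10: worse on cost (266 vs 47).
Opt11: worse on cost (275 vs 47).
No option is at least as good as Opt6 on every objective and strictly better on one.

No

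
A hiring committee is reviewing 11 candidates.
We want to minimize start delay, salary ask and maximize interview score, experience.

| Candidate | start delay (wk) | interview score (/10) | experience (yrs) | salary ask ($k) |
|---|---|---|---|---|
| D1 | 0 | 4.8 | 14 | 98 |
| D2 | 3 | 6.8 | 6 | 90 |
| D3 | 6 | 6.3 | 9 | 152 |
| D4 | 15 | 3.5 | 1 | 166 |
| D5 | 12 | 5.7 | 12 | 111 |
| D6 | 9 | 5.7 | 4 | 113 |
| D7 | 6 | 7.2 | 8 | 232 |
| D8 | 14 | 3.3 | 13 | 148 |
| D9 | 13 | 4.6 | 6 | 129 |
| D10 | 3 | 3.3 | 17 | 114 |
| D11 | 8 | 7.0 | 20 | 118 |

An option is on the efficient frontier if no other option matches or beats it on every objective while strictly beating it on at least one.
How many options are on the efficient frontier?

D1: not dominated (best start delay).
D2: not dominated (best salary ask).
D3: not dominated.
D4: dominated by D1 (start delay 0≤15, interview score 4.8≥3.5, experience 14≥1, salary ask 98≤166).
D5: not dominated.
D6: dominated by D2 (start delay 3≤9, interview score 6.8≥5.7, experience 6≥4, salary ask 90≤113).
D7: not dominated (best interview score).
D8: dominated by D1 (start delay 0≤14, interview score 4.8≥3.3, experience 14≥13, salary ask 98≤148).
D9: dominated by D1 (start delay 0≤13, interview score 4.8≥4.6, experience 14≥6, salary ask 98≤129).
D10: not dominated.
D11: not dominated (best experience).
Pareto-optimal: D1, D2, D3, D5, D7, D10, D11 → 7.

7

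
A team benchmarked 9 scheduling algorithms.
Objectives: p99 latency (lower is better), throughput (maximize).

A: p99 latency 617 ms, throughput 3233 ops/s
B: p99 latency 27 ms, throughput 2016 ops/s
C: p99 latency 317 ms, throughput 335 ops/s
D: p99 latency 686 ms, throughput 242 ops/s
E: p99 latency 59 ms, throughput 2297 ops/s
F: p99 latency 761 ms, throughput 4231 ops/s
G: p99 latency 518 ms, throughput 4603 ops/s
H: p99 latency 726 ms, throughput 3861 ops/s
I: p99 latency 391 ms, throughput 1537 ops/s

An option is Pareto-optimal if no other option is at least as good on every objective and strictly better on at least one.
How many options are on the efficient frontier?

A: dominated by G (p99 latency 518≤617, throughput 4603≥3233).
B: not dominated (best p99 latency).
C: dominated by B (p99 latency 27≤317, throughput 2016≥335).
D: dominated by A (p99 latency 617≤686, throughput 3233≥242).
E: not dominated.
F: dominated by G (p99 latency 518≤761, throughput 4603≥4231).
G: not dominated (best throughput).
H: dominated by G (p99 latency 518≤726, throughput 4603≥3861).
I: dominated by B (p99 latency 27≤391, throughput 2016≥1537).
Pareto-optimal: B, E, G → 3.

3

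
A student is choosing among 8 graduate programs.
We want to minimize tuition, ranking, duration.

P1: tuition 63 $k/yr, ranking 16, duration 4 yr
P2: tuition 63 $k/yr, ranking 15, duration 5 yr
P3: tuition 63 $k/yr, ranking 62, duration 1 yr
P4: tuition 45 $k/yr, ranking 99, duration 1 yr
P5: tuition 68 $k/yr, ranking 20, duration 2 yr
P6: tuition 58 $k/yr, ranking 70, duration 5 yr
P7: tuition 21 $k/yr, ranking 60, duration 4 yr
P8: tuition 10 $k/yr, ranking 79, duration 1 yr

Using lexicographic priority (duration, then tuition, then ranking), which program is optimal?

P8

First minimize duration: best is 1, kept {P3, P4, P8}.
Then minimize tuition: best is 10, kept {P8}.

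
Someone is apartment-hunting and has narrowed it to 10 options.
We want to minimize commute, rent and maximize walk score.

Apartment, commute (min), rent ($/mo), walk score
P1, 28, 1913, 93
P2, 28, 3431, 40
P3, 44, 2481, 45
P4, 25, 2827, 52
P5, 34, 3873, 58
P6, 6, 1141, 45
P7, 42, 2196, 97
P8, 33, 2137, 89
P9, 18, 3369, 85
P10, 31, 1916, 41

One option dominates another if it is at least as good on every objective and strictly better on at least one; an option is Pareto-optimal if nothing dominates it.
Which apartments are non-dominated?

P1, P4, P6, P7, P9

P1: not dominated.
P2: dominated by P1 (commute 28≤28, rent 1913≤3431, walk score 93≥40).
P3: dominated by P1 (commute 28≤44, rent 1913≤2481, walk score 93≥45).
P4: not dominated.
P5: dominated by P1 (commute 28≤34, rent 1913≤3873, walk score 93≥58).
P6: not dominated (best commute).
P7: not dominated (best walk score).
P8: dominated by P1 (commute 28≤33, rent 1913≤2137, walk score 93≥89).
P9: not dominated.
P10: dominated by P1 (commute 28≤31, rent 1913≤1916, walk score 93≥41).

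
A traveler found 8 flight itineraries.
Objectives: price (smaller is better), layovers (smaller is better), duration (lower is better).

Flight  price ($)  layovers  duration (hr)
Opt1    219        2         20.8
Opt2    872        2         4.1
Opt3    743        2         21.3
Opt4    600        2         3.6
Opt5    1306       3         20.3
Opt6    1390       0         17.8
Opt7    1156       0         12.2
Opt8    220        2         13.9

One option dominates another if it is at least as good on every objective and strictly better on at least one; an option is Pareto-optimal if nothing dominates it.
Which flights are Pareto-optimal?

Opt1: not dominated (best price).
Opt2: dominated by Opt4 (price 600≤872, layovers 2≤2, duration 3.6≤4.1).
Opt3: dominated by Opt1 (price 219≤743, layovers 2≤2, duration 20.8≤21.3).
Opt4: not dominated (best duration).
Opt5: dominated by Opt2 (price 872≤1306, layovers 2≤3, duration 4.1≤20.3).
Opt6: dominated by Opt7 (price 1156≤1390, layovers 0≤0, duration 12.2≤17.8).
Opt7: not dominated.
Opt8: not dominated.

Opt1, Opt4, Opt7, Opt8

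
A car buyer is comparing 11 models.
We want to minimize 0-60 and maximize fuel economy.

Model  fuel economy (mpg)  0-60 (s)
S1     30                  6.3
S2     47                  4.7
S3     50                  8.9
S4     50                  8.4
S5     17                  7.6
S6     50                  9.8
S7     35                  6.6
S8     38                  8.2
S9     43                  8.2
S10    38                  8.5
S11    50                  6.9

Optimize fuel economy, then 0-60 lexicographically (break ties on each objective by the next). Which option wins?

First maximize fuel economy: best is 50, kept {S3, S4, S6, S11}.
Then minimize 0-60: best is 6.9, kept {S11}.

S11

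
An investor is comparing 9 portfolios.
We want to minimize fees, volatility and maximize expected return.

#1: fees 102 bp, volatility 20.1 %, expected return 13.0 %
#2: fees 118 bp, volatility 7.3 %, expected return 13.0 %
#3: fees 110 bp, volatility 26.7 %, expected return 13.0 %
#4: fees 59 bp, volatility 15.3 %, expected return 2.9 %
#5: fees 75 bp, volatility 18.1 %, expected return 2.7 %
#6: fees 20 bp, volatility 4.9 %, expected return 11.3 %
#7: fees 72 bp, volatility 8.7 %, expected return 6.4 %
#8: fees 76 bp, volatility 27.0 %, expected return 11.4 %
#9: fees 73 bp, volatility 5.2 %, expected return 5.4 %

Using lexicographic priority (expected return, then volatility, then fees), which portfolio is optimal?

#2

First maximize expected return: best is 13.0, kept {#1, #2, #3}.
Then minimize volatility: best is 7.3, kept {#2}.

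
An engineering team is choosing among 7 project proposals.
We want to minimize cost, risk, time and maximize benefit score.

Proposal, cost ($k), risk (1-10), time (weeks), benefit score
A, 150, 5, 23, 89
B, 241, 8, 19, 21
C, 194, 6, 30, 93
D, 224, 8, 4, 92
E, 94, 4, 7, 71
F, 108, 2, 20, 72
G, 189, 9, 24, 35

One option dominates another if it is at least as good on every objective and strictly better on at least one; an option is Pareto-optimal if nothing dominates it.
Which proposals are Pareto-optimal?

A, C, D, E, F

A: not dominated.
B: dominated by D (cost 224≤241, risk 8≤8, time 4≤19, benefit score 92≥21).
C: not dominated (best benefit score).
D: not dominated (best time).
E: not dominated (best cost).
F: not dominated (best risk).
G: dominated by A (cost 150≤189, risk 5≤9, time 23≤24, benefit score 89≥35).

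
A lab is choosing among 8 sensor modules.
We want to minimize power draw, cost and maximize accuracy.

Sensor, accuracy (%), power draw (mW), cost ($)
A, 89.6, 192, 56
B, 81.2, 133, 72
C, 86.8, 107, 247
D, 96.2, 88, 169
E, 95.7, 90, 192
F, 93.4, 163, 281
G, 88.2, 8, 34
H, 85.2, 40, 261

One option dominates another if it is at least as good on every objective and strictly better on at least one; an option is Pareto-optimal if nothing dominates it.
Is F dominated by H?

H vs F: H is worse on accuracy (85.2 vs 93.4), so it does not dominate F.

No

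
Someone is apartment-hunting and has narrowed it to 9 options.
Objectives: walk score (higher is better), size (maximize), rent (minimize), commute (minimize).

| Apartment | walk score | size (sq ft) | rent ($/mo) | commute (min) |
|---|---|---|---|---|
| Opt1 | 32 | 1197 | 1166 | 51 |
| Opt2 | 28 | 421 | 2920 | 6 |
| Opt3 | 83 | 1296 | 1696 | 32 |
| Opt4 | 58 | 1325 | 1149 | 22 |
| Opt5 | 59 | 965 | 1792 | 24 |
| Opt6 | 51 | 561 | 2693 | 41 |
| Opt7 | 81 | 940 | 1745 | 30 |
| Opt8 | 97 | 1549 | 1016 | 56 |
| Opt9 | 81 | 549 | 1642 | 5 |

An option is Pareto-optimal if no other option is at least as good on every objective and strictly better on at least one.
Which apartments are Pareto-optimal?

Opt3, Opt4, Opt5, Opt7, Opt8, Opt9

Opt1: dominated by Opt4 (walk score 58≥32, size 1325≥1197, rent 1149≤1166, commute 22≤51).
Opt2: dominated by Opt9 (walk score 81≥28, size 549≥421, rent 1642≤2920, commute 5≤6).
Opt3: not dominated.
Opt4: not dominated.
Opt5: not dominated.
Opt6: dominated by Opt3 (walk score 83≥51, size 1296≥561, rent 1696≤2693, commute 32≤41).
Opt7: not dominated.
Opt8: not dominated (best walk score).
Opt9: not dominated (best commute).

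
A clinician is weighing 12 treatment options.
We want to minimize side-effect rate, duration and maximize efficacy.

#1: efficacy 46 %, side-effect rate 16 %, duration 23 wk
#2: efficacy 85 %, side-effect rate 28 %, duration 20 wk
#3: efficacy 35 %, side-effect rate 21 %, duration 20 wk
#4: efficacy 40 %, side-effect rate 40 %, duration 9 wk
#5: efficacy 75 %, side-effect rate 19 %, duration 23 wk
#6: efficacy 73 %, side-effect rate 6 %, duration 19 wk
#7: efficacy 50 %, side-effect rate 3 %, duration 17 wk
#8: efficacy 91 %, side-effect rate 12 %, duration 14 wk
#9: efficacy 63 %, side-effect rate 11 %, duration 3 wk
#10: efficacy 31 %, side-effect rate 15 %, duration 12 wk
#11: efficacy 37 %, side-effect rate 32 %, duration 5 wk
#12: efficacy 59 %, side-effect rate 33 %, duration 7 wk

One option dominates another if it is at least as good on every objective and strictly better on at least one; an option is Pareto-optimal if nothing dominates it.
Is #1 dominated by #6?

#6 vs #1: efficacy 73≥46, side-effect rate 6≤16, duration 19≤23 — #6 is at least as good on every objective with at least one strict improvement.

Yes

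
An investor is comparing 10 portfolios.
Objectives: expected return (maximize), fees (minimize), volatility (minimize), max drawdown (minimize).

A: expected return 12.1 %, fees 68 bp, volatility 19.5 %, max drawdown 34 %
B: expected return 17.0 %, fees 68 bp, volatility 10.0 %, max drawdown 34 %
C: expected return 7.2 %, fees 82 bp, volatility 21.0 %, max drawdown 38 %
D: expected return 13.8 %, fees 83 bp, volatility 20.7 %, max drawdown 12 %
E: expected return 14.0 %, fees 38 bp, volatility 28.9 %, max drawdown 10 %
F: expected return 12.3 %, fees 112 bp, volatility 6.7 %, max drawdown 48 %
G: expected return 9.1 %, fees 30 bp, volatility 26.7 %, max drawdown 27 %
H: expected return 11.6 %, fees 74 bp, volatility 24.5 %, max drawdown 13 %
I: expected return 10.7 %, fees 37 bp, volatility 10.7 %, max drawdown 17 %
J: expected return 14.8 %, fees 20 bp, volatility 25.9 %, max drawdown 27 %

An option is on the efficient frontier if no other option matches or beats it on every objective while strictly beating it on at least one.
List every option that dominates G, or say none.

J: expected return 14.8≥9.1, fees 20≤30, volatility 25.9≤26.7, max drawdown 27≤27 — dominates G.
Others (A, B, C, D, E, F, H, I) are each worse than G on at least one objective.

J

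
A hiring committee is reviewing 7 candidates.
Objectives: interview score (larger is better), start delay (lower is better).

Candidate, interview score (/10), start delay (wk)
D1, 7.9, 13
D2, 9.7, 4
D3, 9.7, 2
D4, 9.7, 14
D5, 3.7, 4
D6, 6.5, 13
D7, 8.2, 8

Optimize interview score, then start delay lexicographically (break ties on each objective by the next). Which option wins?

First maximize interview score: best is 9.7, kept {D2, D3, D4}.
Then minimize start delay: best is 2, kept {D3}.

D3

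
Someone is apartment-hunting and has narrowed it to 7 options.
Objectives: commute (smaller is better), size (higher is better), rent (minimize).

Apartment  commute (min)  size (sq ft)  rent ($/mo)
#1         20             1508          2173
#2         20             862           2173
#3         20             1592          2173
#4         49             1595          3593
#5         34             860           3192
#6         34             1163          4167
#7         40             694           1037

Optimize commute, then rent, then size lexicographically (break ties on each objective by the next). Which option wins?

#3

First minimize commute: best is 20, kept {#1, #2, #3}.
Then minimize rent: best is 2173, kept {#1, #2, #3}.
Then maximize size: best is 1592, kept {#3}.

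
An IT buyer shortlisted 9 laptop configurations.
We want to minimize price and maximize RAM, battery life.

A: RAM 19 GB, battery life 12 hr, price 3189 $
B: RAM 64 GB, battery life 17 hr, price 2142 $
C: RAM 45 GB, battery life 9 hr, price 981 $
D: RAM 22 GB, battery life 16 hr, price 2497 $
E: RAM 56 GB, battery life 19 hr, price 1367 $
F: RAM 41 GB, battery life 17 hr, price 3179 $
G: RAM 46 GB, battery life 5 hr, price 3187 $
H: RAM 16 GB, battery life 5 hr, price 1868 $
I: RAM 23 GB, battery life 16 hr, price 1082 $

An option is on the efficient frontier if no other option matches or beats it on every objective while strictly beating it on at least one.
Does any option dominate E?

No

A: worse on RAM (19 vs 56).
B: worse on battery life (17 vs 19).
C: worse on RAM (45 vs 56).
D: worse on RAM (22 vs 56).
F: worse on RAM (41 vs 56).
G: worse on RAM (46 vs 56).
H: worse on RAM (16 vs 56).
I: worse on RAM (23 vs 56).
No option is at least as good as E on every objective and strictly better on one.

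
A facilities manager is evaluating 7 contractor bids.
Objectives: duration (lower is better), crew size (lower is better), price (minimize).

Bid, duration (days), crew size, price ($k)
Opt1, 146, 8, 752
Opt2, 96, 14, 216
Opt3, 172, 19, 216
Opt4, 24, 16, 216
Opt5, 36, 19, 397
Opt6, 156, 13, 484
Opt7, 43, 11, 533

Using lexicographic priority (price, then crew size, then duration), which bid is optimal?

Opt2

First minimize price: best is 216, kept {Opt2, Opt3, Opt4}.
Then minimize crew size: best is 14, kept {Opt2}.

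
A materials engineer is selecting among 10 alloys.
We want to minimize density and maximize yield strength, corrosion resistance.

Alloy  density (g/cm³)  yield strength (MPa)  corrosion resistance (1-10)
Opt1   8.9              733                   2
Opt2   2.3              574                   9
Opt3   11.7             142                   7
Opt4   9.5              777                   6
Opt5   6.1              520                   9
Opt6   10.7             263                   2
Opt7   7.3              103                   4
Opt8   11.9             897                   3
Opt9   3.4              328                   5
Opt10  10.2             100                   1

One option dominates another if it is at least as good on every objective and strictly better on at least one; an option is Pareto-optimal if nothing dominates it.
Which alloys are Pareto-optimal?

Opt1, Opt2, Opt4, Opt8

Opt1: not dominated.
Opt2: not dominated (best density).
Opt3: dominated by Opt2 (density 2.3≤11.7, yield strength 574≥142, corrosion resistance 9≥7).
Opt4: not dominated.
Opt5: dominated by Opt2 (density 2.3≤6.1, yield strength 574≥520, corrosion resistance 9≥9).
Opt6: dominated by Opt1 (density 8.9≤10.7, yield strength 733≥263, corrosion resistance 2≥2).
Opt7: dominated by Opt2 (density 2.3≤7.3, yield strength 574≥103, corrosion resistance 9≥4).
Opt8: not dominated (best yield strength).
Opt9: dominated by Opt2 (density 2.3≤3.4, yield strength 574≥328, corrosion resistance 9≥5).
Opt10: dominated by Opt1 (density 8.9≤10.2, yield strength 733≥100, corrosion resistance 2≥1).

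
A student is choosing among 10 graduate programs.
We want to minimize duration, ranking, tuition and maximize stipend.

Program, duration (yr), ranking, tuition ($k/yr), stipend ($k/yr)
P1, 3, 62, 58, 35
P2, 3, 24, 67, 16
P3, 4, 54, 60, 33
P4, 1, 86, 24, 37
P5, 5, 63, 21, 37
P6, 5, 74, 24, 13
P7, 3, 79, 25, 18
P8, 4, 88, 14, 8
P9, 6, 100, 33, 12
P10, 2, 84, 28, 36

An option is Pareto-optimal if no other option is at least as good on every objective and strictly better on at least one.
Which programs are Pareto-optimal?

P1, P2, P3, P4, P5, P7, P8, P10

P1: not dominated.
P2: not dominated (best ranking).
P3: not dominated.
P4: not dominated (best duration).
P5: not dominated.
P6: dominated by P5 (duration 5≤5, ranking 63≤74, tuition 21≤24, stipend 37≥13).
P7: not dominated.
P8: not dominated (best tuition).
P9: dominated by P4 (duration 1≤6, ranking 86≤100, tuition 24≤33, stipend 37≥12).
P10: not dominated.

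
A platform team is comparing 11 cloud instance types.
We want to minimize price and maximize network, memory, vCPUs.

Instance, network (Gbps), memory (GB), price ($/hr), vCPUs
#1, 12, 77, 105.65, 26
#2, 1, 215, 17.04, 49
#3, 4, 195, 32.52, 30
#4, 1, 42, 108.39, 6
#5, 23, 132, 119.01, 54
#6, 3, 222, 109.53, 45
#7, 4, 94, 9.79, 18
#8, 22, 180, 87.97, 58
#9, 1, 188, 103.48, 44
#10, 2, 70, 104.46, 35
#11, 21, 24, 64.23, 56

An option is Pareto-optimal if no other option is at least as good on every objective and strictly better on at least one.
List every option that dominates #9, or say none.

#2: network 1≥1, memory 215≥188, price 17.04≤103.48, vCPUs 49≥44 — dominates #9.
Others (#1, #3, #4, #5, #6, #7, #8, #10, #11) are each worse than #9 on at least one objective.

#2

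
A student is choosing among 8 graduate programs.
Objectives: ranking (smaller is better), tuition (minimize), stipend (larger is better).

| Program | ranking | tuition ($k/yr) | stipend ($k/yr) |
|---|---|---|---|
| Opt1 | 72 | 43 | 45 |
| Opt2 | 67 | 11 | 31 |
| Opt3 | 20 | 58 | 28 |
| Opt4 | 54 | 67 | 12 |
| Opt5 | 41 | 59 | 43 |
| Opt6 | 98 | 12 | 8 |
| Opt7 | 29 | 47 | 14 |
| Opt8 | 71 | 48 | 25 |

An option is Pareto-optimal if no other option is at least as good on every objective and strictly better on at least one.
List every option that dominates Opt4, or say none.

Opt3: ranking 20≤54, tuition 58≤67, stipend 28≥12 — dominates Opt4.
Opt5: ranking 41≤54, tuition 59≤67, stipend 43≥12 — dominates Opt4.
Opt7: ranking 29≤54, tuition 47≤67, stipend 14≥12 — dominates Opt4.
Others (Opt1, Opt2, Opt6, Opt8) are each worse than Opt4 on at least one objective.

Opt3, Opt5, Opt7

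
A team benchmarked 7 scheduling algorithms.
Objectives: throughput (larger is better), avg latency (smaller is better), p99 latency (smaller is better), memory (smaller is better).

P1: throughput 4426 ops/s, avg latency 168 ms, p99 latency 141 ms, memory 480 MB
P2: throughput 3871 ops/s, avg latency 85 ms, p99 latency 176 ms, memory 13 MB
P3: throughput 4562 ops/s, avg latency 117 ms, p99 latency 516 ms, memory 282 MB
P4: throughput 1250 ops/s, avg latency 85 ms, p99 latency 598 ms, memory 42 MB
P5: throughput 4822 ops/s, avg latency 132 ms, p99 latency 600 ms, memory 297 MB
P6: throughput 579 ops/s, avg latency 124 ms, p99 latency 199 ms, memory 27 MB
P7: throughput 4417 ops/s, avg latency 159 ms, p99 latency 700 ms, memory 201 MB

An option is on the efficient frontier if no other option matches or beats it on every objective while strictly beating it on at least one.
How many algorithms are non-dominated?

P1: not dominated (best p99 latency).
P2: not dominated (best memory).
P3: not dominated.
P4: dominated by P2 (throughput 3871≥1250, avg latency 85≤85, p99 latency 176≤598, memory 13≤42).
P5: not dominated (best throughput).
P6: dominated by P2 (throughput 3871≥579, avg latency 85≤124, p99 latency 176≤199, memory 13≤27).
P7: not dominated.
Pareto-optimal: P1, P2, P3, P5, P7 → 5.

5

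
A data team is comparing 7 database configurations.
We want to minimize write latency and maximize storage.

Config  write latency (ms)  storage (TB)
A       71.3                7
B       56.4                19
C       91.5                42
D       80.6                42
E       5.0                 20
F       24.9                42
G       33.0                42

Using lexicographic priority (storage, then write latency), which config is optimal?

F

First maximize storage: best is 42, kept {C, D, F, G}.
Then minimize write latency: best is 24.9, kept {F}.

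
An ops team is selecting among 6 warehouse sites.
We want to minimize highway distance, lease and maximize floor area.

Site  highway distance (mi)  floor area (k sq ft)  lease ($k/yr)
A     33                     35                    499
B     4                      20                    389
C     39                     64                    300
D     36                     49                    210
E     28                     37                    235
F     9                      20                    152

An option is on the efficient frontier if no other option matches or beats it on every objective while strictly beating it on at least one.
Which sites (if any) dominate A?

E

E: highway distance 28≤33, floor area 37≥35, lease 235≤499 — dominates A.
Others (B, C, D, F) are each worse than A on at least one objective.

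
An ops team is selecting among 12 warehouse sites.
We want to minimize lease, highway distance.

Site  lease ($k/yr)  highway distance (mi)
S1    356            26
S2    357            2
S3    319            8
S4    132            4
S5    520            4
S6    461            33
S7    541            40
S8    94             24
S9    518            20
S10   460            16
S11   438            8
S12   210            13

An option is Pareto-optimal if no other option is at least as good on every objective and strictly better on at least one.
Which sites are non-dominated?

S1: dominated by S3 (lease 319≤356, highway distance 8≤26).
S2: not dominated (best highway distance).
S3: dominated by S4 (lease 132≤319, highway distance 4≤8).
S4: not dominated.
S5: dominated by S2 (lease 357≤520, highway distance 2≤4).
S6: dominated by S1 (lease 356≤461, highway distance 26≤33).
S7: dominated by S1 (lease 356≤541, highway distance 26≤40).
S8: not dominated (best lease).
S9: dominated by S2 (lease 357≤518, highway distance 2≤20).
S10: dominated by S2 (lease 357≤460, highway distance 2≤16).
S11: dominated by S2 (lease 357≤438, highway distance 2≤8).
S12: dominated by S4 (lease 132≤210, highway distance 4≤13).

S2, S4, S8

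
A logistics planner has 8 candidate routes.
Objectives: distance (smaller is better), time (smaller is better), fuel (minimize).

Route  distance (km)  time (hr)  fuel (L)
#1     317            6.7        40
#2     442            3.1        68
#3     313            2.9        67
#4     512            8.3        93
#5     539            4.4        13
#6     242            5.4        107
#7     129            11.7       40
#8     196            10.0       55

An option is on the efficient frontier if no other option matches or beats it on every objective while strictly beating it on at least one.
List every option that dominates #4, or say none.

#1, #2, #3

#1: distance 317≤512, time 6.7≤8.3, fuel 40≤93 — dominates #4.
#2: distance 442≤512, time 3.1≤8.3, fuel 68≤93 — dominates #4.
#3: distance 313≤512, time 2.9≤8.3, fuel 67≤93 — dominates #4.
Others (#5, #6, #7, #8) are each worse than #4 on at least one objective.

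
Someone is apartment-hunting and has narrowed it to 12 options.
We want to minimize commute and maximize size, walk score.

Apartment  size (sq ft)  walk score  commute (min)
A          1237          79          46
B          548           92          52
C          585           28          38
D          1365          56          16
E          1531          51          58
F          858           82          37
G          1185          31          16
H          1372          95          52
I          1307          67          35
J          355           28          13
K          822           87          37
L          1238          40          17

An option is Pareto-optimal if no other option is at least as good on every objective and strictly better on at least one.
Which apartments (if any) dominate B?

H: size 1372≥548, walk score 95≥92, commute 52≤52 — dominates B.
Others (A, C, D, E, F, G, I, J, K, L) are each worse than B on at least one objective.

H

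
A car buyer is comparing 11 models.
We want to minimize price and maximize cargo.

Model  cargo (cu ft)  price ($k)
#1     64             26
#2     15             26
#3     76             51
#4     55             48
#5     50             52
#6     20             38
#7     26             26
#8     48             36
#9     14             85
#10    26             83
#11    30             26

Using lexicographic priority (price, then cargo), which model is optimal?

#1

First minimize price: best is 26, kept {#1, #2, #7, #11}.
Then maximize cargo: best is 64, kept {#1}.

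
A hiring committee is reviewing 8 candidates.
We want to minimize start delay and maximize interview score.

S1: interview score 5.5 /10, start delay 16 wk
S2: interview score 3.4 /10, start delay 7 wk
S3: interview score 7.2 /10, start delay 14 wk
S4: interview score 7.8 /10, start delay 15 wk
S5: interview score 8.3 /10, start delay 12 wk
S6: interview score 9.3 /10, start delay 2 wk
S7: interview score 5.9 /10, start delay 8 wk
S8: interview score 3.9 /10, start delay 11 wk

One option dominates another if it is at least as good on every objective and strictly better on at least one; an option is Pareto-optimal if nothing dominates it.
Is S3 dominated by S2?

No

S2 vs S3: S2 is worse on interview score (3.4 vs 7.2), so it does not dominate S3.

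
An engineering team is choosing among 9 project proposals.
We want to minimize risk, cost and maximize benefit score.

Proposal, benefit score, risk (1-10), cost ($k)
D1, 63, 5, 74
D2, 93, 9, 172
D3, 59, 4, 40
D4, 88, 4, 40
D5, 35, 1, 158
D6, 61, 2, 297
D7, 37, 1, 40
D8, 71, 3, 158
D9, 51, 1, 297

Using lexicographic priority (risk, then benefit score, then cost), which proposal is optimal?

D9

First minimize risk: best is 1, kept {D5, D7, D9}.
Then maximize benefit score: best is 51, kept {D9}.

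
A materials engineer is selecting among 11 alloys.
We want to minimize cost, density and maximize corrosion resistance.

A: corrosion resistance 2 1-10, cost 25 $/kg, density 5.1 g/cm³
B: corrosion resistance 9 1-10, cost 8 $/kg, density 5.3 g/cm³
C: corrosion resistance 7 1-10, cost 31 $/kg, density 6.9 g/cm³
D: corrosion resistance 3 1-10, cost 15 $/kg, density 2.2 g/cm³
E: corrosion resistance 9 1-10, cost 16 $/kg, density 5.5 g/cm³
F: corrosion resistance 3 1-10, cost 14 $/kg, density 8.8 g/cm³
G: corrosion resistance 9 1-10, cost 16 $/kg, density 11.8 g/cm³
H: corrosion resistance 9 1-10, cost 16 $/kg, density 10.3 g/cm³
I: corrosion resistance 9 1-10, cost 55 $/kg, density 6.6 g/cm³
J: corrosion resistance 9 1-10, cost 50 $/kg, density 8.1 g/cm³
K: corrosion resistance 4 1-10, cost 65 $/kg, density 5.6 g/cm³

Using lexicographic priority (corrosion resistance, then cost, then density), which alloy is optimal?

First maximize corrosion resistance: best is 9, kept {B, E, G, H, I, J}.
Then minimize cost: best is 8, kept {B}.

B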